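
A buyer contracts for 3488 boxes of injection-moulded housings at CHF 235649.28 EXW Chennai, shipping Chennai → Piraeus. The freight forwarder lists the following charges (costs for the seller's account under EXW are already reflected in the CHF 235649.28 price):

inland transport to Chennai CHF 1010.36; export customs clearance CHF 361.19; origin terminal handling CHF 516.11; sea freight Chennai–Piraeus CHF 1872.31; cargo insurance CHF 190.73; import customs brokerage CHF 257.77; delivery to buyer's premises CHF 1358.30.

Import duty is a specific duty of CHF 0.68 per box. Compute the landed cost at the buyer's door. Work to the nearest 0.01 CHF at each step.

EXW: the seller makes goods available at their premises; the buyer bears all onward costs.
CIF value = EXW price + inland to port + export clearance + origin terminal + freight + insurance = 235649.28 + 1010.36 + 361.19 + 516.11 + 1872.31 + 190.73 = 239599.98
Import duty = 3488 × 0.68 = 2371.84
Buyer bears: inland to port 1010.36 + export clearance 361.19 + origin terminal 516.11 + freight 1872.31 + insurance 190.73 + brokerage 257.77 + delivery 1358.30 + duty 2371.84 = 7938.61
Landed cost = invoice 235649.28 + 7938.61 = 243587.89

Total landed cost: CHF 243587.89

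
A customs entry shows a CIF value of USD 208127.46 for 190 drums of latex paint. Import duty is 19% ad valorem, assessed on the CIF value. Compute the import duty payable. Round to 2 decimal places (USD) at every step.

Import duty = 208127.46 × 19% = 39544.22

Import duty: USD 39544.22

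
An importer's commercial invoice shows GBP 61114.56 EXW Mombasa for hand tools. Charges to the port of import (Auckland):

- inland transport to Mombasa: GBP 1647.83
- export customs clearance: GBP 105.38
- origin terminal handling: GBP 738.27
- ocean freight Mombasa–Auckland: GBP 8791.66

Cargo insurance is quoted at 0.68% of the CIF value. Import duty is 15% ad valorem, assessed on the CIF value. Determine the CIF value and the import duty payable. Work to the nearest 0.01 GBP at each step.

Let C be the CIF value. C = EXW price + pre-shipment costs + freight + 0.68% × C
C − 0.68% × C = 61114.56 + 1647.83 + 105.38 + 738.27 + 8791.66
0.9932 × C = 72397.70
C = 72397.70 / 0.9932 = 72893.37
Insurance premium = 0.68% × 72893.37 = 495.67
Import duty = 72893.37 × 15% = 10934.01

CIF value: GBP 72893.37; import duty: GBP 10934.01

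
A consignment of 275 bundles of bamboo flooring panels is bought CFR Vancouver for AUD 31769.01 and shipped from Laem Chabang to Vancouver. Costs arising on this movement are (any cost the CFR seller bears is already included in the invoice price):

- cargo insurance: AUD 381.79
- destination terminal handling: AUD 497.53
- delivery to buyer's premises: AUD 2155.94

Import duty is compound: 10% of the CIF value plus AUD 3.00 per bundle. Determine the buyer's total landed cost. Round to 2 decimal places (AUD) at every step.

CFR: the seller pays costs through ocean freight to the destination port, but not insurance.
CIF value = CFR price + insurance = 31769.01 + 381.79 = 32150.80
Ad valorem component: 32150.80 × 10% = 3215.08
Specific component: 275 × 3.00 = 825.00
Import duty = 3215.08 + 825.00 = 4040.08
Buyer bears: insurance 381.79 + destination terminal 497.53 + delivery 2155.94 + duty 4040.08 = 7075.34
Landed cost = invoice 31769.01 + 7075.34 = 38844.35

Total landed cost: AUD 38844.35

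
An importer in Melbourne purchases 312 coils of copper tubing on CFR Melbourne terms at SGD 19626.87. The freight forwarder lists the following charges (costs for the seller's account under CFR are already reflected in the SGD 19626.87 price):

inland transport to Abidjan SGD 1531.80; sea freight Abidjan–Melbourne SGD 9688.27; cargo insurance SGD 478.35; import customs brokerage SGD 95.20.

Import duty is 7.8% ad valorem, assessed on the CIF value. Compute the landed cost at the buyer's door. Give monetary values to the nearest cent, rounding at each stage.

Total landed cost: SGD 21768.63

CFR: the seller pays costs through ocean freight to the destination port, but not insurance.
Already in the invoice (seller's account under CFR): inland to port, freight — exclude.
CIF value = CFR price + insurance = 19626.87 + 478.35 = 20105.22
Import duty = 20105.22 × 7.8% = 1568.21
Buyer bears: insurance 478.35 + brokerage 95.20 + duty 1568.21 = 2141.76
Landed cost = invoice 19626.87 + 2141.76 = 21768.63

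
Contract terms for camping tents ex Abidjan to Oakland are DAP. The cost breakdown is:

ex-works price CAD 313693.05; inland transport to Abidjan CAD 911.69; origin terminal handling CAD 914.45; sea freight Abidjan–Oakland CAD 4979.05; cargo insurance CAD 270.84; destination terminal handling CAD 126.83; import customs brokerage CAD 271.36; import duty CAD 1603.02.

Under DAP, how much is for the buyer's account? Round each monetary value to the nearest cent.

Buyer's account: CAD 1874.38

DAP: the seller bears all costs to the named destination except import duty and clearance.
Seller's account: goods 313693.05 + inland to port 911.69 + origin terminal 914.45 + freight 4979.05 + insurance 270.84 + destination terminal 126.83 = 320895.91
Buyer's account: brokerage 271.36 + duty 1603.02 = 1874.38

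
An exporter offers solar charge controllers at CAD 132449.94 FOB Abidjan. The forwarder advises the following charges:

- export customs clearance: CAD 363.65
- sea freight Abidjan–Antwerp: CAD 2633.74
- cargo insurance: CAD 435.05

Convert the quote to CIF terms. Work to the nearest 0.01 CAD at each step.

Not relevant to the conversion: export clearance — on the seller under both FOB and CIF; already in the FOB price and stays in the CIF price.
From FOB to CIF, the seller additionally bears: freight, insurance.
CIF price = 132449.94 + 2633.74 + 435.05 = 135518.73

CIF price: CAD 135518.73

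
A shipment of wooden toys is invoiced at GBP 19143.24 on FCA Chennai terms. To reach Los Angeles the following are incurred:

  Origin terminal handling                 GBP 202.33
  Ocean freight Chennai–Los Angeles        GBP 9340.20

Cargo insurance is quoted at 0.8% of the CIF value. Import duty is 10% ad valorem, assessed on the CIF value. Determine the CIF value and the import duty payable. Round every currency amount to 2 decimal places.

Let C be the CIF value. C = FCA price + pre-shipment costs + freight + 0.8% × C
C − 0.8% × C = 19143.24 + 202.33 + 9340.20
0.992 × C = 28685.77
C = 28685.77 / 0.992 = 28917.11
Insurance premium = 0.8% × 28917.11 = 231.34
Import duty = 28917.11 × 10% = 2891.71

CIF value: GBP 28917.11; import duty: GBP 2891.71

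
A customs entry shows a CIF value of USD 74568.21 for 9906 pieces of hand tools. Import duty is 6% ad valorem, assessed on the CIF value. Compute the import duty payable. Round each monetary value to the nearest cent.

Import duty = 74568.21 × 6% = 4474.09

Import duty: USD 4474.09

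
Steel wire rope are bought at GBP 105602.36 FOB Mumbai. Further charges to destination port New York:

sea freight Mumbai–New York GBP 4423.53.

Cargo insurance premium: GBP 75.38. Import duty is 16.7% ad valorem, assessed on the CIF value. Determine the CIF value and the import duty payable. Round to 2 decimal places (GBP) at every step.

CIF = FOB price + freight + insurance
CIF = 105602.36 + 4423.53 + 75.38 = 110101.27
Import duty = 110101.27 × 16.7% = 18386.91

CIF value: GBP 110101.27; import duty: GBP 18386.91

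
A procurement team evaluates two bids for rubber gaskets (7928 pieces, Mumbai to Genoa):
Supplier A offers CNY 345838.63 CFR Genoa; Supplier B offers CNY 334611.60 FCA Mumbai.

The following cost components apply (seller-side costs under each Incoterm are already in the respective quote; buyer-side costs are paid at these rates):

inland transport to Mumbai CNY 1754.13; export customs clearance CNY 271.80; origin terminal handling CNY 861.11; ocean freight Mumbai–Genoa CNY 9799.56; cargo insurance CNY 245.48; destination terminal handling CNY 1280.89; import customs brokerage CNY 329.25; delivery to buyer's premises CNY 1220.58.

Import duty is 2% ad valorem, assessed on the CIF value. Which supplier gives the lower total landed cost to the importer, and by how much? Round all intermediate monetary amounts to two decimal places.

Supplier B is cheaper by CNY 577.68

Supplier A (CFR):
CIF value = CFR price + insurance = 345838.63 + 245.48 = 346084.11
Import duty = 346084.11 × 2% = 6921.68
Buyer bears (A): 245.48 + 1280.89 + 329.25 + 1220.58 = 3076.20
Landed cost (A) = invoice 345838.63 + 3076.20 + duty 6921.68 = 355836.51
Supplier B (FCA):
CIF value = FCA price + origin terminal + freight + insurance = 334611.60 + 861.11 + 9799.56 + 245.48 = 345517.75
Import duty = 345517.75 × 2% = 6910.36
Buyer bears (B): 861.11 + 9799.56 + 245.48 + 1280.89 + 329.25 + 1220.58 = 13736.87
Landed cost (B) = invoice 334611.60 + 13736.87 + duty 6910.36 = 355258.83
Difference = |355836.51 − 355258.83| = 577.68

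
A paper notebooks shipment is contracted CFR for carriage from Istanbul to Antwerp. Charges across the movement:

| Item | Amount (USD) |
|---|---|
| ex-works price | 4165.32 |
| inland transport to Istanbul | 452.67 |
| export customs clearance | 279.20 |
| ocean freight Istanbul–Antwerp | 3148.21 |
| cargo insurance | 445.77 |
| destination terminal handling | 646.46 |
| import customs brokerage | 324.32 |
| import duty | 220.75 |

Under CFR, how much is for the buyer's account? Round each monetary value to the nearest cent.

Buyer's account: USD 1637.30

CFR: the seller pays costs through ocean freight to the destination port, but not insurance.
Seller's account: goods 4165.32 + inland to port 452.67 + export clearance 279.20 + freight 3148.21 = 8045.40
Buyer's account: insurance 445.77 + destination terminal 646.46 + brokerage 324.32 + duty 220.75 = 1637.30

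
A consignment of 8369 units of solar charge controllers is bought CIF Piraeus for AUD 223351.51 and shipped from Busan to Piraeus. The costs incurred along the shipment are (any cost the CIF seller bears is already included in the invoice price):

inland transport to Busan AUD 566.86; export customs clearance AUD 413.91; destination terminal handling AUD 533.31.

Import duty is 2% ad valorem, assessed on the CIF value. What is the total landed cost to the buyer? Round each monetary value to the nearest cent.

Total landed cost: AUD 228351.85

CIF: the seller pays costs through ocean freight and marine insurance to the destination port.
Already in the invoice (seller's account under CIF): inland to port, export clearance — exclude.
The CIF price already equals the CIF value: 223351.51
Import duty = 223351.51 × 2% = 4467.03
Buyer bears: destination terminal 533.31 + duty 4467.03 = 5000.34
Landed cost = invoice 223351.51 + 5000.34 = 228351.85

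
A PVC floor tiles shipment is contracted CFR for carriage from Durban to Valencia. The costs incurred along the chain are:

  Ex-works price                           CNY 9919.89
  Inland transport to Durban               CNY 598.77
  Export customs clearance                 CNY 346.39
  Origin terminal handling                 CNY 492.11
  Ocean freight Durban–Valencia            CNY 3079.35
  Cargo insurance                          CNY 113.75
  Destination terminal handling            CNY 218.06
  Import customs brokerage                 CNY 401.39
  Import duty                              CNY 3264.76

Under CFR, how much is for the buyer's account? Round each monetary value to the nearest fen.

CFR: the seller pays costs through ocean freight to the destination port, but not insurance.
Seller's account: goods 9919.89 + inland to port 598.77 + export clearance 346.39 + origin terminal 492.11 + freight 3079.35 = 14436.51
Buyer's account: insurance 113.75 + destination terminal 218.06 + brokerage 401.39 + duty 3264.76 = 3997.96

Buyer's account: CNY 3997.96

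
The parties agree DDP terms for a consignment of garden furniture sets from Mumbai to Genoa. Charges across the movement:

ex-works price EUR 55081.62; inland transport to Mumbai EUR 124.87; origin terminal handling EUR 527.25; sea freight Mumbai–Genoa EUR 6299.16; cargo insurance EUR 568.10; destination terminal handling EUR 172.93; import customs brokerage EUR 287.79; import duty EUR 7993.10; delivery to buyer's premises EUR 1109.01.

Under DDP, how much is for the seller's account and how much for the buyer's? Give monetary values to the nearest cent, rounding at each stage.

DDP: the seller bears all costs including import duty.
Seller's account: goods 55081.62 + inland to port 124.87 + origin terminal 527.25 + freight 6299.16 + insurance 568.10 + destination terminal 172.93 + brokerage 287.79 + duty 7993.10 + delivery 1109.01 = 72163.83
Buyer's account: 0.00

Seller: EUR 72163.83; buyer: EUR 0.00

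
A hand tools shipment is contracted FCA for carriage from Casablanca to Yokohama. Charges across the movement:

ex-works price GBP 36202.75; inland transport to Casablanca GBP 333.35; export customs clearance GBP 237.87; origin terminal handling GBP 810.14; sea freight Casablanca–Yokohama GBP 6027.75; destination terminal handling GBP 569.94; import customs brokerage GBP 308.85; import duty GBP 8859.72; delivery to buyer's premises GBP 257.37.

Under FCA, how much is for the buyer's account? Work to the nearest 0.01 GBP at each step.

Buyer's account: GBP 16833.77

FCA: the seller delivers export-cleared goods to the carrier; the buyer bears costs from that point.
Seller's account: goods 36202.75 + inland to port 333.35 + export clearance 237.87 = 36773.97
Buyer's account: origin terminal 810.14 + freight 6027.75 + destination terminal 569.94 + brokerage 308.85 + duty 8859.72 + delivery 257.37 = 16833.77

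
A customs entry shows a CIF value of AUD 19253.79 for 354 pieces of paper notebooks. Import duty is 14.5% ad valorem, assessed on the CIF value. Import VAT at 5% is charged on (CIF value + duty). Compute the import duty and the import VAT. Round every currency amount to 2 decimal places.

Import duty: AUD 2791.80; import VAT: AUD 1102.28

Import duty = 19253.79 × 14.5% = 2791.80
VAT base = CIF + duty = 19253.79 + 2791.80 = 22045.59
Import VAT = 22045.59 × 5% = 1102.28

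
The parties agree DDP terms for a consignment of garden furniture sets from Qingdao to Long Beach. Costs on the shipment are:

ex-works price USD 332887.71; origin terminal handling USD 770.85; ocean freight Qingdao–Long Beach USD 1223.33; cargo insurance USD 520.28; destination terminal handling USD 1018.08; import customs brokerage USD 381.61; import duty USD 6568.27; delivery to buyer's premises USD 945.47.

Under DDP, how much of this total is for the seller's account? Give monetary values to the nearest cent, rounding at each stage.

Seller's account: USD 344315.60

DDP: the seller bears all costs including import duty.
Seller's account: goods 332887.71 + origin terminal 770.85 + freight 1223.33 + insurance 520.28 + destination terminal 1018.08 + brokerage 381.61 + duty 6568.27 + delivery 945.47 = 344315.60
Buyer's account: 0.00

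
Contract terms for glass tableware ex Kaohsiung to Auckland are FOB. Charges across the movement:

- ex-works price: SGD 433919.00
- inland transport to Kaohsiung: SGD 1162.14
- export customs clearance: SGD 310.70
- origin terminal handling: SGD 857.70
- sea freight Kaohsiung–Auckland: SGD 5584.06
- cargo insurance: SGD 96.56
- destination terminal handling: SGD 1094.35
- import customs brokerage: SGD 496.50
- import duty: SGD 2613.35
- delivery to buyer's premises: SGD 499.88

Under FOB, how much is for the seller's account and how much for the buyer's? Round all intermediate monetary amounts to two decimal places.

FOB: the seller bears costs until goods are on board at the origin port; the buyer bears freight, insurance and all costs thereafter.
Seller's account: goods 433919.00 + inland to port 1162.14 + export clearance 310.70 + origin terminal 857.70 = 436249.54
Buyer's account: freight 5584.06 + insurance 96.56 + destination terminal 1094.35 + brokerage 496.50 + duty 2613.35 + delivery 499.88 = 10384.70

Seller: SGD 436249.54; buyer: SGD 10384.70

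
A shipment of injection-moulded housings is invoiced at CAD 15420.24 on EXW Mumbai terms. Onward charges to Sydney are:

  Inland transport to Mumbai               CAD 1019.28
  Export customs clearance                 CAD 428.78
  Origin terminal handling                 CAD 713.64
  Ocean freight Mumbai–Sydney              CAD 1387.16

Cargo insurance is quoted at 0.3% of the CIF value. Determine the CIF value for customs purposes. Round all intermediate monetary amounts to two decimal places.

CIF value: CAD 19026.18

Let C be the CIF value. C = EXW price + pre-shipment costs + freight + 0.3% × C
C − 0.3% × C = 15420.24 + 1019.28 + 428.78 + 713.64 + 1387.16
0.997 × C = 18969.10
C = 18969.10 / 0.997 = 19026.18
Insurance premium = 0.3% × 19026.18 = 57.08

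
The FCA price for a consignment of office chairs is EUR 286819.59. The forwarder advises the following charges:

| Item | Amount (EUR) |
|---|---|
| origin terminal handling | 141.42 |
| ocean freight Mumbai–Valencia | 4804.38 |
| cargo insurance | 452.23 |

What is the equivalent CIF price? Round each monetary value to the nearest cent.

From FCA to CIF, the seller additionally bears: origin terminal, freight, insurance.
CIF price = 286819.59 + 141.42 + 4804.38 + 452.23 = 292217.62

CIF price: EUR 292217.62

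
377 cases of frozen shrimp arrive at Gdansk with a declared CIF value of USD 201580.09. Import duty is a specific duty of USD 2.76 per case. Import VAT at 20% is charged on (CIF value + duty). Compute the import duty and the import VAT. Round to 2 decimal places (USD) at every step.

Import duty = 377 × 2.76 = 1040.52
VAT base = CIF + duty = 201580.09 + 1040.52 = 202620.61
Import VAT = 202620.61 × 20% = 40524.12

Import duty: USD 1040.52; import VAT: USD 40524.12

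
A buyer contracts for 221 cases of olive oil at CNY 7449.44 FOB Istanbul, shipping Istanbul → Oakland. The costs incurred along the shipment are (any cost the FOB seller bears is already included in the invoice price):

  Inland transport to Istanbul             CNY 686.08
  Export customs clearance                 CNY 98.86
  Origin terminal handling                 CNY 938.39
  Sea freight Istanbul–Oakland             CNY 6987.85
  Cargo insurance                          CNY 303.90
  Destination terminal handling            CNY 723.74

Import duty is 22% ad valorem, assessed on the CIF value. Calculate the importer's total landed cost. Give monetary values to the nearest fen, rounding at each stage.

FOB: the seller bears costs until goods are on board at the origin port; the buyer bears freight, insurance and all costs thereafter.
Already in the invoice (seller's account under FOB): inland to port, export clearance, origin terminal — exclude.
CIF value = FOB price + freight + insurance = 7449.44 + 6987.85 + 303.90 = 14741.19
Import duty = 14741.19 × 22% = 3243.06
Buyer bears: freight 6987.85 + insurance 303.90 + destination terminal 723.74 + duty 3243.06 = 11258.55
Landed cost = invoice 7449.44 + 11258.55 = 18707.99

Total landed cost: CNY 18707.99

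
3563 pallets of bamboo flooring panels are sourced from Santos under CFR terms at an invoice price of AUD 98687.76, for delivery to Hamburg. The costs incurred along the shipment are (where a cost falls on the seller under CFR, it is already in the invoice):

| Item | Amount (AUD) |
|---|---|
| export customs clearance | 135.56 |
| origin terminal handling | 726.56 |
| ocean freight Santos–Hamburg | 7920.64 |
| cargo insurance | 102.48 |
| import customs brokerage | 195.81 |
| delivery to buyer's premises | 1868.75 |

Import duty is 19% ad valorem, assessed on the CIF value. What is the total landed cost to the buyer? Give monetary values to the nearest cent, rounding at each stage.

Total landed cost: AUD 119624.95

CFR: the seller pays costs through ocean freight to the destination port, but not insurance.
Already in the invoice (seller's account under CFR): export clearance, origin terminal, freight — exclude.
CIF value = CFR price + insurance = 98687.76 + 102.48 = 98790.24
Import duty = 98790.24 × 19% = 18770.15
Buyer bears: insurance 102.48 + brokerage 195.81 + delivery 1868.75 + duty 18770.15 = 20937.19
Landed cost = invoice 98687.76 + 20937.19 = 119624.95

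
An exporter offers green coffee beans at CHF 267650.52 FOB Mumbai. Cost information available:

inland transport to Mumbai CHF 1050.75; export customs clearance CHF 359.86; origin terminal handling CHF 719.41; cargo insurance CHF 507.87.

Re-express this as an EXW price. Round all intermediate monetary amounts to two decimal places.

Not relevant to the conversion: insurance — on the buyer under both terms; not part of either seller's price.
From FOB to EXW, the seller no longer bears: inland to port, export clearance, origin terminal.
EXW price = 267650.52 − 1050.75 − 359.86 − 719.41 = 265520.50

EXW price: CHF 265520.50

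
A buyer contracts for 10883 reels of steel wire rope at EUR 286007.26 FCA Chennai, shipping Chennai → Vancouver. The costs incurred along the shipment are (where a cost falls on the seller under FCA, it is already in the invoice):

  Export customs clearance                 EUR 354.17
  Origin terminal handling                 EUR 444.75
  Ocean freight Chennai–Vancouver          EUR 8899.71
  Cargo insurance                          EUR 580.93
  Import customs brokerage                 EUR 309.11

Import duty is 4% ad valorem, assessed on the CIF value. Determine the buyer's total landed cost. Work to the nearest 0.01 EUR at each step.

FCA: the seller delivers export-cleared goods to the carrier; the buyer bears costs from that point.
Already in the invoice (seller's account under FCA): export clearance — exclude.
CIF value = FCA price + origin terminal + freight + insurance = 286007.26 + 444.75 + 8899.71 + 580.93 = 295932.65
Import duty = 295932.65 × 4% = 11837.31
Buyer bears: origin terminal 444.75 + freight 8899.71 + insurance 580.93 + brokerage 309.11 + duty 11837.31 = 22071.81
Landed cost = invoice 286007.26 + 22071.81 = 308079.07

Total landed cost: EUR 308079.07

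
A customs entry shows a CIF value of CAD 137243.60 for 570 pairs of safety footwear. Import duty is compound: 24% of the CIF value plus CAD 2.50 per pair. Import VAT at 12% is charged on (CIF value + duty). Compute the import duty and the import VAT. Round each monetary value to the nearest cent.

Ad valorem component: 137243.60 × 24% = 32938.46
Specific component: 570 × 2.50 = 1425.00
Import duty = 32938.46 + 1425.00 = 34363.46
VAT base = CIF + duty = 137243.60 + 34363.46 = 171607.06
Import VAT = 171607.06 × 12% = 20592.85

Import duty: CAD 34363.46; import VAT: CAD 20592.85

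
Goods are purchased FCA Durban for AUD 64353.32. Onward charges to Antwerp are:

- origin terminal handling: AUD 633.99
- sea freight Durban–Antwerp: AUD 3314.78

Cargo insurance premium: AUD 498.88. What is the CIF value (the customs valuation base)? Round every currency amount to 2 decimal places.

CIF value: AUD 68800.97

CIF = FCA price + pre-shipment costs + freight + insurance
CIF = 64353.32 + 633.99 + 3314.78 + 498.88 = 68800.97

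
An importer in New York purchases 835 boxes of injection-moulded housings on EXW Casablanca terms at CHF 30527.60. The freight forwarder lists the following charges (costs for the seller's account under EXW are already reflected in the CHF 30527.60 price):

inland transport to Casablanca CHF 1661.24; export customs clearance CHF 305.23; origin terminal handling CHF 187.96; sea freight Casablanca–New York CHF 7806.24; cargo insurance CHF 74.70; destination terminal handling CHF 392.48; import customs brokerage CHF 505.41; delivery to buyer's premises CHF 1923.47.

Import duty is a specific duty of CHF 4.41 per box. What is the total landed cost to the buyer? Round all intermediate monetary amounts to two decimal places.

Total landed cost: CHF 47066.68

EXW: the seller makes goods available at their premises; the buyer bears all onward costs.
CIF value = EXW price + inland to port + export clearance + origin terminal + freight + insurance = 30527.60 + 1661.24 + 305.23 + 187.96 + 7806.24 + 74.70 = 40562.97
Import duty = 835 × 4.41 = 3682.35
Buyer bears: inland to port 1661.24 + export clearance 305.23 + origin terminal 187.96 + freight 7806.24 + insurance 74.70 + destination terminal 392.48 + brokerage 505.41 + delivery 1923.47 + duty 3682.35 = 16539.08
Landed cost = invoice 30527.60 + 16539.08 = 47066.68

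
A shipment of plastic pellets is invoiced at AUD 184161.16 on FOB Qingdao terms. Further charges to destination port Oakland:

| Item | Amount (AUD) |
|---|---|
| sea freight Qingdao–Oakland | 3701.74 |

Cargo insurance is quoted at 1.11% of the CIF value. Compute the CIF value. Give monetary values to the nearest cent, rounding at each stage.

CIF value: AUD 189971.58

Let C be the CIF value. C = FOB price + freight + 1.11% × C
C − 1.11% × C = 184161.16 + 3701.74
0.9889 × C = 187862.90
C = 187862.90 / 0.9889 = 189971.58
Insurance premium = 1.11% × 189971.58 = 2108.68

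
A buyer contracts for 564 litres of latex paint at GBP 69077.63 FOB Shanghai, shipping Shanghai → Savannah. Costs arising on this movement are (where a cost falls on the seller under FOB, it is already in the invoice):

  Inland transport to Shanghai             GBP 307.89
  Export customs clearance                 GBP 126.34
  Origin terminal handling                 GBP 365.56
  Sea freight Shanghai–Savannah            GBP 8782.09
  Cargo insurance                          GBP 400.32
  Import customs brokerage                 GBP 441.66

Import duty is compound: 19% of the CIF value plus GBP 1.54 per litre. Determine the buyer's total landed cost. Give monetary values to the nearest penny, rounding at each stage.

FOB: the seller bears costs until goods are on board at the origin port; the buyer bears freight, insurance and all costs thereafter.
Already in the invoice (seller's account under FOB): inland to port, export clearance, origin terminal — exclude.
CIF value = FOB price + freight + insurance = 69077.63 + 8782.09 + 400.32 = 78260.04
Ad valorem component: 78260.04 × 19% = 14869.41
Specific component: 564 × 1.54 = 868.56
Import duty = 14869.41 + 868.56 = 15737.97
Buyer bears: freight 8782.09 + insurance 400.32 + brokerage 441.66 + duty 15737.97 = 25362.04
Landed cost = invoice 69077.63 + 25362.04 = 94439.67

Total landed cost: GBP 94439.67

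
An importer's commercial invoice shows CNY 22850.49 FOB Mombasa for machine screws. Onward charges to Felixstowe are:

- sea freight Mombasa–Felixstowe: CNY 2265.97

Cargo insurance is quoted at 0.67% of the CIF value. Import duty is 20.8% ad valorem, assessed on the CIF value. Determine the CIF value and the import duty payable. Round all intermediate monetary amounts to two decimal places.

Let C be the CIF value. C = FOB price + freight + 0.67% × C
C − 0.67% × C = 22850.49 + 2265.97
0.9933 × C = 25116.46
C = 25116.46 / 0.9933 = 25285.88
Insurance premium = 0.67% × 25285.88 = 169.42
Import duty = 25285.88 × 20.8% = 5259.46

CIF value: CNY 25285.88; import duty: CNY 5259.46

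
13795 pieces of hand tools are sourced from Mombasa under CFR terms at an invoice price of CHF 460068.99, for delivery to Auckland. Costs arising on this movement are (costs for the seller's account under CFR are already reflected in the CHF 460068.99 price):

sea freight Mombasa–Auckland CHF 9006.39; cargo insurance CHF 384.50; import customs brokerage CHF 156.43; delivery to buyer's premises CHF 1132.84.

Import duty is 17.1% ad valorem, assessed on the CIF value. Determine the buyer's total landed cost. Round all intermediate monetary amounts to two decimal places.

CFR: the seller pays costs through ocean freight to the destination port, but not insurance.
Already in the invoice (seller's account under CFR): freight — exclude.
CIF value = CFR price + insurance = 460068.99 + 384.50 = 460453.49
Import duty = 460453.49 × 17.1% = 78737.55
Buyer bears: insurance 384.50 + brokerage 156.43 + delivery 1132.84 + duty 78737.55 = 80411.32
Landed cost = invoice 460068.99 + 80411.32 = 540480.31

Total landed cost: CHF 540480.31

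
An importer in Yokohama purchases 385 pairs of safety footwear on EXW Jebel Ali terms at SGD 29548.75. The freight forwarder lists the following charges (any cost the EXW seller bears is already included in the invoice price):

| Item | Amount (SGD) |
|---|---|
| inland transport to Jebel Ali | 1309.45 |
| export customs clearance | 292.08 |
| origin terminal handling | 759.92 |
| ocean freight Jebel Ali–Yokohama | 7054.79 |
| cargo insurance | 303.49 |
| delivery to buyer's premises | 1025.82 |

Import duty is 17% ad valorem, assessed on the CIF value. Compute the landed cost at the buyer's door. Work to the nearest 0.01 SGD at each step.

EXW: the seller makes goods available at their premises; the buyer bears all onward costs.
CIF value = EXW price + inland to port + export clearance + origin terminal + freight + insurance = 29548.75 + 1309.45 + 292.08 + 759.92 + 7054.79 + 303.49 = 39268.48
Import duty = 39268.48 × 17% = 6675.64
Buyer bears: inland to port 1309.45 + export clearance 292.08 + origin terminal 759.92 + freight 7054.79 + insurance 303.49 + delivery 1025.82 + duty 6675.64 = 17421.19
Landed cost = invoice 29548.75 + 17421.19 = 46969.94

Total landed cost: SGD 46969.94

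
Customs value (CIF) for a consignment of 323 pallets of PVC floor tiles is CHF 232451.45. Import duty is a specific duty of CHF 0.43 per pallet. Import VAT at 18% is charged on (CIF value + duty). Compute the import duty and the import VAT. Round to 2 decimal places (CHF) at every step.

Import duty: CHF 138.89; import VAT: CHF 41866.26

Import duty = 323 × 0.43 = 138.89
VAT base = CIF + duty = 232451.45 + 138.89 = 232590.34
Import VAT = 232590.34 × 18% = 41866.26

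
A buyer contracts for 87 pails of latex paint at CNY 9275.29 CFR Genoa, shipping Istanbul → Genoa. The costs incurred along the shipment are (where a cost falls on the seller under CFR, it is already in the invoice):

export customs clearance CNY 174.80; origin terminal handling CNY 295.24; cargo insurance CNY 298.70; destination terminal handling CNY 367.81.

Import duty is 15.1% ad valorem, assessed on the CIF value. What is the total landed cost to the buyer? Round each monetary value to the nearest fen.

CFR: the seller pays costs through ocean freight to the destination port, but not insurance.
Already in the invoice (seller's account under CFR): export clearance, origin terminal — exclude.
CIF value = CFR price + insurance = 9275.29 + 298.70 = 9573.99
Import duty = 9573.99 × 15.1% = 1445.67
Buyer bears: insurance 298.70 + destination terminal 367.81 + duty 1445.67 = 2112.18
Landed cost = invoice 9275.29 + 2112.18 = 11387.47

Total landed cost: CNY 11387.47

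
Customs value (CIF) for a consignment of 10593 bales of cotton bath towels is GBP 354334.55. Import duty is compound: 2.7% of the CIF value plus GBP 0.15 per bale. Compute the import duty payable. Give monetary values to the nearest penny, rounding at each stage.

Import duty: GBP 11155.98

Ad valorem component: 354334.55 × 2.7% = 9567.03
Specific component: 10593 × 0.15 = 1588.95
Import duty = 9567.03 + 1588.95 = 11155.98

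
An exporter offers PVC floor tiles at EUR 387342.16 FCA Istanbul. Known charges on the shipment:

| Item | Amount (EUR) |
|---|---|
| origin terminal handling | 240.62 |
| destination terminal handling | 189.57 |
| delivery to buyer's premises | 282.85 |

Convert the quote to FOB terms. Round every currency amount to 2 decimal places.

FOB price: EUR 387582.78

Not relevant to the conversion: delivery, destination terminal — on the buyer under both terms; not part of either seller's price.
From FCA to FOB, the seller additionally bears: origin terminal.
FOB price = 387342.16 + 240.62 = 387582.78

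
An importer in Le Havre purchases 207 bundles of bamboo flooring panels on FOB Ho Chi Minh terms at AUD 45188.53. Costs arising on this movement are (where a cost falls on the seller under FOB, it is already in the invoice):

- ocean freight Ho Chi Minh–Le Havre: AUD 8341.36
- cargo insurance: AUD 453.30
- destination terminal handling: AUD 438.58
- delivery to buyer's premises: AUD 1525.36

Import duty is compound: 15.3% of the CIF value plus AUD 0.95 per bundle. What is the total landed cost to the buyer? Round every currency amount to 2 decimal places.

Total landed cost: AUD 64403.21

FOB: the seller bears costs until goods are on board at the origin port; the buyer bears freight, insurance and all costs thereafter.
CIF value = FOB price + freight + insurance = 45188.53 + 8341.36 + 453.30 = 53983.19
Ad valorem component: 53983.19 × 15.3% = 8259.43
Specific component: 207 × 0.95 = 196.65
Import duty = 8259.43 + 196.65 = 8456.08
Buyer bears: freight 8341.36 + insurance 453.30 + destination terminal 438.58 + delivery 1525.36 + duty 8456.08 = 19214.68
Landed cost = invoice 45188.53 + 19214.68 = 64403.21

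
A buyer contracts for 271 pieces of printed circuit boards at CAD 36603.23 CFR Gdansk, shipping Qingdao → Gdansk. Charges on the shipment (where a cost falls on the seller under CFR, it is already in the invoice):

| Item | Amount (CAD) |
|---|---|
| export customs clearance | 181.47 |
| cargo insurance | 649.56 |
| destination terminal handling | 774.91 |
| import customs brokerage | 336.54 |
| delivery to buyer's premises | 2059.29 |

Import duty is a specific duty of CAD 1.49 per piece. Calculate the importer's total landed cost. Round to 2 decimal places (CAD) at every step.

CFR: the seller pays costs through ocean freight to the destination port, but not insurance.
Already in the invoice (seller's account under CFR): export clearance — exclude.
CIF value = CFR price + insurance = 36603.23 + 649.56 = 37252.79
Import duty = 271 × 1.49 = 403.79
Buyer bears: insurance 649.56 + destination terminal 774.91 + brokerage 336.54 + delivery 2059.29 + duty 403.79 = 4224.09
Landed cost = invoice 36603.23 + 4224.09 = 40827.32

Total landed cost: CAD 40827.32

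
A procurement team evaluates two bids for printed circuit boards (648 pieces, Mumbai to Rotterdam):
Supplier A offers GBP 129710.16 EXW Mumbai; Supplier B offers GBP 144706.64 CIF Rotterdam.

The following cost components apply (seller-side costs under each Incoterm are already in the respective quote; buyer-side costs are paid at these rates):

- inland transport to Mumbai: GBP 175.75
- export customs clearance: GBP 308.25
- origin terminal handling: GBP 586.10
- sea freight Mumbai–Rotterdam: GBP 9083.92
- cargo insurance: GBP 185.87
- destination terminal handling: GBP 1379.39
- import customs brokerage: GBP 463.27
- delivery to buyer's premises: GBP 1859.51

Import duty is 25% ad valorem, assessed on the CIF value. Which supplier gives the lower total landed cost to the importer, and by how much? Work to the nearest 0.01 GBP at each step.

Supplier A is cheaper by GBP 5820.74

Supplier A (EXW):
CIF value = EXW price + inland to port + export clearance + origin terminal + freight + insurance = 129710.16 + 175.75 + 308.25 + 586.10 + 9083.92 + 185.87 = 140050.05
Import duty = 140050.05 × 25% = 35012.51
Buyer bears (A): 175.75 + 308.25 + 586.10 + 9083.92 + 185.87 + 1379.39 + 463.27 + 1859.51 = 14042.06
Landed cost (A) = invoice 129710.16 + 14042.06 + duty 35012.51 = 178764.73
Supplier B (CIF):
The CIF price already equals the CIF value: 144706.64
Import duty = 144706.64 × 25% = 36176.66
Buyer bears (B): 1379.39 + 463.27 + 1859.51 = 3702.17
Landed cost (B) = invoice 144706.64 + 3702.17 + duty 36176.66 = 184585.47
Difference = |178764.73 − 184585.47| = 5820.74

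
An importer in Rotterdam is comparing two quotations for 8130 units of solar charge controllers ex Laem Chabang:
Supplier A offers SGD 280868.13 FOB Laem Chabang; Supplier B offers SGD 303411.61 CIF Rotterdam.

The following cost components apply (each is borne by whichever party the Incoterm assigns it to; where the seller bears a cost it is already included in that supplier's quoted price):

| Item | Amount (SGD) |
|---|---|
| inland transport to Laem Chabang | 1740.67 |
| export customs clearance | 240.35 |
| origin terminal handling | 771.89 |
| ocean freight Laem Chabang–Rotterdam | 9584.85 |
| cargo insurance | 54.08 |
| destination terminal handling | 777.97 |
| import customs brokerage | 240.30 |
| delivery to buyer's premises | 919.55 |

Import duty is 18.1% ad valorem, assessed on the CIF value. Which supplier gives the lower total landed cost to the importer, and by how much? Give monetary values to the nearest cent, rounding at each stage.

Supplier A (FOB):
CIF value = FOB price + freight + insurance = 280868.13 + 9584.85 + 54.08 = 290507.06
Import duty = 290507.06 × 18.1% = 52581.78
Buyer bears (A): 9584.85 + 54.08 + 777.97 + 240.30 + 919.55 = 11576.75
Landed cost (A) = invoice 280868.13 + 11576.75 + duty 52581.78 = 345026.66
Supplier B (CIF):
The CIF price already equals the CIF value: 303411.61
Import duty = 303411.61 × 18.1% = 54917.50
Buyer bears (B): 777.97 + 240.30 + 919.55 = 1937.82
Landed cost (B) = invoice 303411.61 + 1937.82 + duty 54917.50 = 360266.93
Difference = |345026.66 − 360266.93| = 15240.27

Supplier A is cheaper by SGD 15240.27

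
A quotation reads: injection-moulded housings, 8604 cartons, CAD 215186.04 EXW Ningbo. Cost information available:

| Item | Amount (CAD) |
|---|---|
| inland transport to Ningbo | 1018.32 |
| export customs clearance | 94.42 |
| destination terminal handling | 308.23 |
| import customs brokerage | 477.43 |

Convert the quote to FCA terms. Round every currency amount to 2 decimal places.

FCA price: CAD 216298.78

Not relevant to the conversion: brokerage, destination terminal — on the buyer under both terms; not part of either seller's price.
From EXW to FCA, the seller additionally bears: inland to port, export clearance.
FCA price = 215186.04 + 1018.32 + 94.42 = 216298.78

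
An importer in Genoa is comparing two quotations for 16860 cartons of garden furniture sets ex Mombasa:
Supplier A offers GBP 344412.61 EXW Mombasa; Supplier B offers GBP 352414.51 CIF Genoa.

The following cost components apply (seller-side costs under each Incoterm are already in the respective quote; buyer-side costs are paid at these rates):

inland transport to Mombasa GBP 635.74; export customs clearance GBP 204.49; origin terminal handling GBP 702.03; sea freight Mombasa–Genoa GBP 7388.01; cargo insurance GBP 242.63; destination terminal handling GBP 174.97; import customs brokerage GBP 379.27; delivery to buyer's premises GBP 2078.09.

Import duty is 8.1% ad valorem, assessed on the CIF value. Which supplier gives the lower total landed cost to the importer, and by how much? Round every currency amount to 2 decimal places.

Supplier A (EXW):
CIF value = EXW price + inland to port + export clearance + origin terminal + freight + insurance = 344412.61 + 635.74 + 204.49 + 702.03 + 7388.01 + 242.63 = 353585.51
Import duty = 353585.51 × 8.1% = 28640.43
Buyer bears (A): 635.74 + 204.49 + 702.03 + 7388.01 + 242.63 + 174.97 + 379.27 + 2078.09 = 11805.23
Landed cost (A) = invoice 344412.61 + 11805.23 + duty 28640.43 = 384858.27
Supplier B (CIF):
The CIF price already equals the CIF value: 352414.51
Import duty = 352414.51 × 8.1% = 28545.58
Buyer bears (B): 174.97 + 379.27 + 2078.09 = 2632.33
Landed cost (B) = invoice 352414.51 + 2632.33 + duty 28545.58 = 383592.42
Difference = |384858.27 − 383592.42| = 1265.85

Supplier B is cheaper by GBP 1265.85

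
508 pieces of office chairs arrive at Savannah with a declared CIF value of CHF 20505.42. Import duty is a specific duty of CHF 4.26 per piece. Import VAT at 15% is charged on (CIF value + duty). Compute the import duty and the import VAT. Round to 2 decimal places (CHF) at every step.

Import duty: CHF 2164.08; import VAT: CHF 3400.43

Import duty = 508 × 4.26 = 2164.08
VAT base = CIF + duty = 20505.42 + 2164.08 = 22669.50
Import VAT = 22669.50 × 15% = 3400.43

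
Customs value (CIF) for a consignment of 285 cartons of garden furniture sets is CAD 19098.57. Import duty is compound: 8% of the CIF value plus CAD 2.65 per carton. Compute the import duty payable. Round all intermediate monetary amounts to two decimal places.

Import duty: CAD 2283.14

Ad valorem component: 19098.57 × 8% = 1527.89
Specific component: 285 × 2.65 = 755.25
Import duty = 1527.89 + 755.25 = 2283.14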